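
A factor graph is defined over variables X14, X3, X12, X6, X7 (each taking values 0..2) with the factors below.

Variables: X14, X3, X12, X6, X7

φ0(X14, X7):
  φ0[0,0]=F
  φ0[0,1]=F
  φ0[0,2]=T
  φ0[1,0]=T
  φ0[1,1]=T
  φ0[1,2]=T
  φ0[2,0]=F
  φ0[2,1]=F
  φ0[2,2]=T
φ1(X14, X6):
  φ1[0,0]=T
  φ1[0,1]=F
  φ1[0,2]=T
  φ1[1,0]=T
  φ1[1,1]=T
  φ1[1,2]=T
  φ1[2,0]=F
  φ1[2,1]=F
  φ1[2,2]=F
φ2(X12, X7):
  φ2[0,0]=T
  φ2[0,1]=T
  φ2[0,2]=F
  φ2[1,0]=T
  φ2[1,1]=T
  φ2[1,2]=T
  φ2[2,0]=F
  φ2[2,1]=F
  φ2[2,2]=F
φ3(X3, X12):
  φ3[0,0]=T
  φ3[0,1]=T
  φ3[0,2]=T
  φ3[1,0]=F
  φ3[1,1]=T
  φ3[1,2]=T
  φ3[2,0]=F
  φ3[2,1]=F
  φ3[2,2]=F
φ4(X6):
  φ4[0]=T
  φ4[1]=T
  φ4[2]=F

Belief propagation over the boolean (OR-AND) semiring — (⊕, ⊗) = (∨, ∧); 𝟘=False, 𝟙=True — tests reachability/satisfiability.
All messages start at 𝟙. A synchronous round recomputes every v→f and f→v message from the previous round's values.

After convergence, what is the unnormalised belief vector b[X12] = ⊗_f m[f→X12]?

init: all messages = 𝟙 over 3 values
r1 m[φ0→X14] = [T, T, T]
r1 m[φ0→X7] = [T, T, T]
r1 m[φ1→X14] = [T, T, F]
r1 m[φ1→X6] = [T, T, T]
r1 m[φ2→X12] = [T, T, F]
r1 m[φ2→X7] = [T, T, T]
r1 m[φ3→X3] = [T, T, F]
r1 m[φ3→X12] = [T, T, T]
r1 m[φ4→X6] = [T, T, F]
r1 m[X14→φ0] = [T, T, T]
r1 m[X14→φ1] = [T, T, T]
r1 m[X3→φ3] = [T, T, T]
r1 m[X12→φ2] = [T, T, T]
r1 m[X12→φ3] = [T, T, T]
r1 m[X6→φ1] = [T, T, T]
r1 m[X6→φ4] = [T, T, T]
r1 m[X7→φ0] = [T, T, T]
r1 m[X7→φ2] = [T, T, T]
r2 m[φ0→X14] = [T, T, T]
r2 m[φ0→X7] = [T, T, T]
r2 m[φ1→X14] = [T, T, F]
r2 m[φ1→X6] = [T, T, T]
r2 m[φ2→X12] = [T, T, F]
r2 m[φ2→X7] = [T, T, T]
r2 m[φ3→X3] = [T, T, F]
r2 m[φ3→X12] = [T, T, T]
r2 m[φ4→X6] = [T, T, F]
r2 m[X14→φ0] = [T, T, F]
r2 m[X14→φ1] = [T, T, T]
r2 m[X3→φ3] = [T, T, T]
r2 m[X12→φ2] = [T, T, T]
r2 m[X12→φ3] = [T, T, F]
r2 m[X6→φ1] = [T, T, F]
r2 m[X6→φ4] = [T, T, T]
r2 m[X7→φ0] = [T, T, T]
r2 m[X7→φ2] = [T, T, T]
r3 m[φ0→X14] = [T, T, T]
r3 m[φ0→X7] = [T, T, T]
r3 m[φ1→X14] = [T, T, F]
r3 m[φ1→X6] = [T, T, T]
r3 m[φ2→X12] = [T, T, F]
r3 m[φ2→X7] = [T, T, T]
r3 m[φ3→X3] = [T, T, F]
r3 m[φ3→X12] = [T, T, T]
r3 m[φ4→X6] = [T, T, F]
r3 m[X14→φ0] = [T, T, F]
r3 m[X14→φ1] = [T, T, T]
r3 m[X3→φ3] = [T, T, T]
r3 m[X12→φ2] = [T, T, T]
r3 m[X12→φ3] = [T, T, F]
r3 m[X6→φ1] = [T, T, F]
r3 m[X6→φ4] = [T, T, T]
r3 m[X7→φ0] = [T, T, T]
r3 m[X7→φ2] = [T, T, T]
fixed point reached at round 3
b[X12] = ⊗ incoming = [T, T, F]

b[X12] = [T, T, F]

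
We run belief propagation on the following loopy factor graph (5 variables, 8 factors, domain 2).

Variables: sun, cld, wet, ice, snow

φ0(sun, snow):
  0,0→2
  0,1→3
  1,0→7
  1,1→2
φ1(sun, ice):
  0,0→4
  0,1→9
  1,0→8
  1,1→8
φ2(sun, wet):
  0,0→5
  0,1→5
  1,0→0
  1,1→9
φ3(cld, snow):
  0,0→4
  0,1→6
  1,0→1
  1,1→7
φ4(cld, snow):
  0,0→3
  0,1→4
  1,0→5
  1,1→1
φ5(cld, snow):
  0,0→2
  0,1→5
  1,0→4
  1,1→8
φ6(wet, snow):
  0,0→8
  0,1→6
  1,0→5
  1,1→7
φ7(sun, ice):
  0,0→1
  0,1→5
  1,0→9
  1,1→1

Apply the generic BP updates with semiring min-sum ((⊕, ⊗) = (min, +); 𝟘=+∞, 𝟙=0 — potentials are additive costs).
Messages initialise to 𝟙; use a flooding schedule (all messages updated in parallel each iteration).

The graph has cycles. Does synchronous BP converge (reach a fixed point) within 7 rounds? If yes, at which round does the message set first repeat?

NOT CONVERGED within 7 rounds

init: all messages = 𝟙 over 2 values
r1 m[φ0→sun] = [2, 2]
r1 m[φ0→snow] = [2, 2]
r1 m[φ1→sun] = [4, 8]
r1 m[φ1→ice] = [4, 8]
r1 m[φ2→sun] = [5, 0]
r1 m[φ2→wet] = [0, 5]
r1 m[φ3→cld] = [4, 1]
r1 m[φ3→snow] = [1, 6]
r1 m[φ4→cld] = [3, 1]
r1 m[φ4→snow] = [3, 1]
r1 m[φ5→cld] = [2, 4]
r1 m[φ5→snow] = [2, 5]
r1 m[φ6→wet] = [6, 5]
r1 m[φ6→snow] = [5, 6]
r1 m[φ7→sun] = [1, 1]
r1 m[φ7→ice] = [1, 1]
r1 m[sun→φ0] = [0, 0]
r1 m[sun→φ1] = [0, 0]
r1 m[sun→φ2] = [0, 0]
r1 m[sun→φ7] = [0, 0]
r1 m[cld→φ3] = [0, 0]
r1 m[cld→φ4] = [0, 0]
r1 m[cld→φ5] = [0, 0]
r1 m[wet→φ2] = [0, 0]
r1 m[wet→φ6] = [0, 0]
r1 m[ice→φ1] = [0, 0]
r1 m[ice→φ7] = [0, 0]
r1 m[snow→φ0] = [0, 0]
r1 m[snow→φ3] = [0, 0]
r1 m[snow→φ4] = [0, 0]
r1 m[snow→φ5] = [0, 0]
r1 m[snow→φ6] = [0, 0]
r2 m[φ0→sun] = [2, 2]
r2 m[φ0→snow] = [2, 2]
r2 m[φ1→sun] = [4, 8]
r2 m[φ1→ice] = [4, 8]
r2 m[φ2→sun] = [5, 0]
r2 m[φ2→wet] = [0, 5]
r2 m[φ3→cld] = [4, 1]
r2 m[φ3→snow] = [1, 6]
r2 m[φ4→cld] = [3, 1]
r2 m[φ4→snow] = [3, 1]
r2 m[φ5→cld] = [2, 4]
r2 m[φ5→snow] = [2, 5]
r2 m[φ6→wet] = [6, 5]
r2 m[φ6→snow] = [5, 6]
r2 m[φ7→sun] = [1, 1]
r2 m[φ7→ice] = [1, 1]
r2 m[sun→φ0] = [10, 9]
r2 m[sun→φ1] = [8, 3]
r2 m[sun→φ2] = [7, 11]
r2 m[sun→φ7] = [11, 10]
r2 m[cld→φ3] = [5, 5]
r2 m[cld→φ4] = [6, 5]
r2 m[cld→φ5] = [7, 2]
r2 m[wet→φ2] = [6, 5]
r2 m[wet→φ6] = [0, 5]
r2 m[ice→φ1] = [1, 1]
r2 m[ice→φ7] = [4, 8]
r2 m[snow→φ0] = [11, 18]
r2 m[snow→φ3] = [12, 14]
r2 m[snow→φ4] = [10, 19]
r2 m[snow→φ5] = [11, 15]
r2 m[snow→φ6] = [8, 14]
r3 m[φ0→sun] = [13, 18]
r3 m[φ0→snow] = [12, 11]
r3 m[φ1→sun] = [5, 9]
r3 m[φ1→ice] = [11, 11]
r3 m[φ2→sun] = [10, 6]
r3 m[φ2→wet] = [11, 12]
r3 m[φ3→cld] = [16, 13]
r3 m[φ3→snow] = [6, 11]
r3 m[φ4→cld] = [13, 15]
r3 m[φ4→snow] = [9, 6]
r3 m[φ5→cld] = [13, 15]
r3 m[φ5→snow] = [6, 10]
r3 m[φ6→wet] = [16, 13]
r3 m[φ6→snow] = [8, 6]
r3 m[φ7→sun] = [5, 9]
r3 m[φ7→ice] = [12, 11]
r3 m[sun→φ0] = [10, 9]
r3 m[sun→φ1] = [8, 3]
r3 m[sun→φ2] = [7, 11]
r3 m[sun→φ7] = [11, 10]
r3 m[cld→φ3] = [5, 5]
r3 m[cld→φ4] = [6, 5]
r3 m[cld→φ5] = [7, 2]
r3 m[wet→φ2] = [6, 5]
r3 m[wet→φ6] = [0, 5]
r3 m[ice→φ1] = [1, 1]
r3 m[ice→φ7] = [4, 8]
r3 m[snow→φ0] = [11, 18]
r3 m[snow→φ3] = [12, 14]
r3 m[snow→φ4] = [10, 19]
r3 m[snow→φ5] = [11, 15]
r3 m[snow→φ6] = [8, 14]
r4 m[φ0→sun] = [13, 18]
r4 m[φ0→snow] = [12, 11]
r4 m[φ1→sun] = [5, 9]
r4 m[φ1→ice] = [11, 11]
r4 m[φ2→sun] = [10, 6]
r4 m[φ2→wet] = [11, 12]
r4 m[φ3→cld] = [16, 13]
r4 m[φ3→snow] = [6, 11]
r4 m[φ4→cld] = [13, 15]
r4 m[φ4→snow] = [9, 6]
r4 m[φ5→cld] = [13, 15]
r4 m[φ5→snow] = [6, 10]
r4 m[φ6→wet] = [16, 13]
r4 m[φ6→snow] = [8, 6]
r4 m[φ7→sun] = [5, 9]
r4 m[φ7→ice] = [12, 11]
r4 m[sun→φ0] = [20, 24]
r4 m[sun→φ1] = [28, 33]
r4 m[sun→φ2] = [23, 36]
r4 m[sun→φ7] = [28, 33]
r4 m[cld→φ3] = [26, 30]
r4 m[cld→φ4] = [29, 28]
r4 m[cld→φ5] = [29, 28]
r4 m[wet→φ2] = [16, 13]
r4 m[wet→φ6] = [11, 12]
r4 m[ice→φ1] = [12, 11]
r4 m[ice→φ7] = [11, 11]
r4 m[snow→φ0] = [29, 33]
r4 m[snow→φ3] = [35, 33]
r4 m[snow→φ4] = [32, 38]
r4 m[snow→φ5] = [35, 34]
r4 m[snow→φ6] = [33, 38]
r5 m[φ0→sun] = [31, 35]
r5 m[φ0→snow] = [22, 23]
r5 m[φ1→sun] = [16, 19]
r5 m[φ1→ice] = [32, 37]
r5 m[φ2→sun] = [18, 16]
r5 m[φ2→wet] = [28, 28]
r5 m[φ3→cld] = [39, 36]
r5 m[φ3→snow] = [30, 32]
r5 m[φ4→cld] = [35, 37]
r5 m[φ4→snow] = [32, 29]
r5 m[φ5→cld] = [37, 39]
r5 m[φ5→snow] = [31, 34]
r5 m[φ6→wet] = [41, 38]
r5 m[φ6→snow] = [17, 17]
r5 m[φ7→sun] = [12, 12]
r5 m[φ7→ice] = [29, 33]
r5 m[sun→φ0] = [20, 24]
r5 m[sun→φ1] = [28, 33]
r5 m[sun→φ2] = [23, 36]
r5 m[sun→φ7] = [28, 33]
r5 m[cld→φ3] = [26, 30]
r5 m[cld→φ4] = [29, 28]
r5 m[cld→φ5] = [29, 28]
r5 m[wet→φ2] = [16, 13]
r5 m[wet→φ6] = [11, 12]
r5 m[ice→φ1] = [12, 11]
r5 m[ice→φ7] = [11, 11]
r5 m[snow→φ0] = [29, 33]
r5 m[snow→φ3] = [35, 33]
r5 m[snow→φ4] = [32, 38]
r5 m[snow→φ5] = [35, 34]
r5 m[snow→φ6] = [33, 38]
r6 m[φ0→sun] = [31, 35]
r6 m[φ0→snow] = [22, 23]
r6 m[φ1→sun] = [16, 19]
r6 m[φ1→ice] = [32, 37]
r6 m[φ2→sun] = [18, 16]
r6 m[φ2→wet] = [28, 28]
r6 m[φ3→cld] = [39, 36]
r6 m[φ3→snow] = [30, 32]
r6 m[φ4→cld] = [35, 37]
r6 m[φ4→snow] = [32, 29]
r6 m[φ5→cld] = [37, 39]
r6 m[φ5→snow] = [31, 34]
r6 m[φ6→wet] = [41, 38]
r6 m[φ6→snow] = [17, 17]
r6 m[φ7→sun] = [12, 12]
r6 m[φ7→ice] = [29, 33]
r6 m[sun→φ0] = [46, 47]
r6 m[sun→φ1] = [61, 63]
r6 m[sun→φ2] = [59, 66]
r6 m[sun→φ7] = [65, 70]
r6 m[cld→φ3] = [72, 76]
r6 m[cld→φ4] = [76, 75]
r6 m[cld→φ5] = [74, 73]
r6 m[wet→φ2] = [41, 38]
r6 m[wet→φ6] = [28, 28]
r6 m[ice→φ1] = [29, 33]
r6 m[ice→φ7] = [32, 37]
r6 m[snow→φ0] = [110, 112]
r6 m[snow→φ3] = [102, 103]
r6 m[snow→φ4] = [100, 106]
r6 m[snow→φ5] = [101, 101]
r6 m[snow→φ6] = [115, 118]
r7 m[φ0→sun] = [112, 114]
r7 m[φ0→snow] = [48, 49]
r7 m[φ1→sun] = [33, 37]
r7 m[φ1→ice] = [65, 70]
r7 m[φ2→sun] = [43, 41]
r7 m[φ2→wet] = [64, 64]
r7 m[φ3→cld] = [106, 103]
r7 m[φ3→snow] = [76, 78]
r7 m[φ4→cld] = [103, 105]
r7 m[φ4→snow] = [79, 76]
r7 m[φ5→cld] = [103, 105]
r7 m[φ5→snow] = [76, 79]
r7 m[φ6→wet] = [123, 120]
r7 m[φ6→snow] = [33, 34]
r7 m[φ7→sun] = [33, 38]
r7 m[φ7→ice] = [66, 70]
r7 m[sun→φ0] = [46, 47]
r7 m[sun→φ1] = [61, 63]
r7 m[sun→φ2] = [59, 66]
r7 m[sun→φ7] = [65, 70]
r7 m[cld→φ3] = [72, 76]
r7 m[cld→φ4] = [76, 75]
r7 m[cld→φ5] = [74, 73]
r7 m[wet→φ2] = [41, 38]
r7 m[wet→φ6] = [28, 28]
r7 m[ice→φ1] = [29, 33]
r7 m[ice→φ7] = [32, 37]
r7 m[snow→φ0] = [110, 112]
r7 m[snow→φ3] = [102, 103]
r7 m[snow→φ4] = [100, 106]
r7 m[snow→φ5] = [101, 101]
r7 m[snow→φ6] = [115, 118]
no fixed point within 7 rounds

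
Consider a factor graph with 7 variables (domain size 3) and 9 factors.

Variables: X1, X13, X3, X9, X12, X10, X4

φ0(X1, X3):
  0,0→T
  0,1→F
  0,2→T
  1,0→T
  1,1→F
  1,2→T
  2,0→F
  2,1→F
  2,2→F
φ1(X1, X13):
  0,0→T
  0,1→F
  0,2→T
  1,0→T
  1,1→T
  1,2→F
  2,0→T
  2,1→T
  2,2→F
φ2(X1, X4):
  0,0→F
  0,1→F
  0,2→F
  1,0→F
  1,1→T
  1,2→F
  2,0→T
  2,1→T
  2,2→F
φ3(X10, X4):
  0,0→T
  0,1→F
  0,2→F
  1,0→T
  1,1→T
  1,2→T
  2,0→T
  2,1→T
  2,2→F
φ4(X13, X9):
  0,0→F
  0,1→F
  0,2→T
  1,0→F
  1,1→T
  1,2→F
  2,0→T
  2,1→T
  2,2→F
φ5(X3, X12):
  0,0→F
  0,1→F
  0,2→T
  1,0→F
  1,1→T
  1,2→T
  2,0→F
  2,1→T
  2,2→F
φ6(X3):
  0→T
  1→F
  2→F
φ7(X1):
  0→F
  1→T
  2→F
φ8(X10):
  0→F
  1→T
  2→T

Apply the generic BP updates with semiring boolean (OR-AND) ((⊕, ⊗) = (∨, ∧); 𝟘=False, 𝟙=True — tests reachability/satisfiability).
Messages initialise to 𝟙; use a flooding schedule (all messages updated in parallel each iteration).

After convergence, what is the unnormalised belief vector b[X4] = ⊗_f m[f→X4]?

init: all messages = 𝟙 over 3 values
r1 m[φ0→X1] = [T, T, F]
r1 m[φ0→X3] = [T, F, T]
r1 m[φ1→X1] = [T, T, T]
r1 m[φ1→X13] = [T, T, T]
r1 m[φ2→X1] = [F, T, T]
r1 m[φ2→X4] = [T, T, F]
r1 m[φ3→X10] = [T, T, T]
r1 m[φ3→X4] = [T, T, T]
r1 m[φ4→X13] = [T, T, T]
r1 m[φ4→X9] = [T, T, T]
r1 m[φ5→X3] = [T, T, T]
r1 m[φ5→X12] = [F, T, T]
r1 m[φ6→X3] = [T, F, F]
r1 m[φ7→X1] = [F, T, F]
r1 m[φ8→X10] = [F, T, T]
r1 m[X1→φ0] = [T, T, T]
r1 m[X1→φ1] = [T, T, T]
r1 m[X1→φ2] = [T, T, T]
r1 m[X1→φ7] = [T, T, T]
r1 m[X13→φ1] = [T, T, T]
r1 m[X13→φ4] = [T, T, T]
r1 m[X3→φ0] = [T, T, T]
r1 m[X3→φ5] = [T, T, T]
r1 m[X3→φ6] = [T, T, T]
r1 m[X9→φ4] = [T, T, T]
r1 m[X12→φ5] = [T, T, T]
r1 m[X10→φ3] = [T, T, T]
r1 m[X10→φ8] = [T, T, T]
r1 m[X4→φ2] = [T, T, T]
r1 m[X4→φ3] = [T, T, T]
r2 m[φ0→X1] = [T, T, F]
r2 m[φ0→X3] = [T, F, T]
r2 m[φ1→X1] = [T, T, T]
r2 m[φ1→X13] = [T, T, T]
r2 m[φ2→X1] = [F, T, T]
r2 m[φ2→X4] = [T, T, F]
r2 m[φ3→X10] = [T, T, T]
r2 m[φ3→X4] = [T, T, T]
r2 m[φ4→X13] = [T, T, T]
r2 m[φ4→X9] = [T, T, T]
r2 m[φ5→X3] = [T, T, T]
r2 m[φ5→X12] = [F, T, T]
r2 m[φ6→X3] = [T, F, F]
r2 m[φ7→X1] = [F, T, F]
r2 m[φ8→X10] = [F, T, T]
r2 m[X1→φ0] = [F, T, F]
r2 m[X1→φ1] = [F, T, F]
r2 m[X1→φ2] = [F, T, F]
r2 m[X1→φ7] = [F, T, F]
r2 m[X13→φ1] = [T, T, T]
r2 m[X13→φ4] = [T, T, T]
r2 m[X3→φ0] = [T, F, F]
r2 m[X3→φ5] = [T, F, F]
r2 m[X3→φ6] = [T, F, T]
r2 m[X9→φ4] = [T, T, T]
r2 m[X12→φ5] = [T, T, T]
r2 m[X10→φ3] = [F, T, T]
r2 m[X10→φ8] = [T, T, T]
r2 m[X4→φ2] = [T, T, T]
r2 m[X4→φ3] = [T, T, F]
r3 m[φ0→X1] = [T, T, F]
r3 m[φ0→X3] = [T, F, T]
r3 m[φ1→X1] = [T, T, T]
r3 m[φ1→X13] = [T, T, F]
r3 m[φ2→X1] = [F, T, T]
r3 m[φ2→X4] = [F, T, F]
r3 m[φ3→X10] = [T, T, T]
r3 m[φ3→X4] = [T, T, T]
r3 m[φ4→X13] = [T, T, T]
r3 m[φ4→X9] = [T, T, T]
r3 m[φ5→X3] = [T, T, T]
r3 m[φ5→X12] = [F, F, T]
r3 m[φ6→X3] = [T, F, F]
r3 m[φ7→X1] = [F, T, F]
r3 m[φ8→X10] = [F, T, T]
r3 m[X1→φ0] = [F, T, F]
r3 m[X1→φ1] = [F, T, F]
r3 m[X1→φ2] = [F, T, F]
r3 m[X1→φ7] = [F, T, F]
r3 m[X13→φ1] = [T, T, T]
r3 m[X13→φ4] = [T, T, T]
r3 m[X3→φ0] = [T, F, F]
r3 m[X3→φ5] = [T, F, F]
r3 m[X3→φ6] = [T, F, T]
r3 m[X9→φ4] = [T, T, T]
r3 m[X12→φ5] = [T, T, T]
r3 m[X10→φ3] = [F, T, T]
r3 m[X10→φ8] = [T, T, T]
r3 m[X4→φ2] = [T, T, T]
r3 m[X4→φ3] = [T, T, F]
r4 m[φ0→X1] = [T, T, F]
r4 m[φ0→X3] = [T, F, T]
r4 m[φ1→X1] = [T, T, T]
r4 m[φ1→X13] = [T, T, F]
r4 m[φ2→X1] = [F, T, T]
r4 m[φ2→X4] = [F, T, F]
r4 m[φ3→X10] = [T, T, T]
r4 m[φ3→X4] = [T, T, T]
r4 m[φ4→X13] = [T, T, T]
r4 m[φ4→X9] = [T, T, T]
r4 m[φ5→X3] = [T, T, T]
r4 m[φ5→X12] = [F, F, T]
r4 m[φ6→X3] = [T, F, F]
r4 m[φ7→X1] = [F, T, F]
r4 m[φ8→X10] = [F, T, T]
r4 m[X1→φ0] = [F, T, F]
r4 m[X1→φ1] = [F, T, F]
r4 m[X1→φ2] = [F, T, F]
r4 m[X1→φ7] = [F, T, F]
r4 m[X13→φ1] = [T, T, T]
r4 m[X13→φ4] = [T, T, F]
r4 m[X3→φ0] = [T, F, F]
r4 m[X3→φ5] = [T, F, F]
r4 m[X3→φ6] = [T, F, T]
r4 m[X9→φ4] = [T, T, T]
r4 m[X12→φ5] = [T, T, T]
r4 m[X10→φ3] = [F, T, T]
r4 m[X10→φ8] = [T, T, T]
r4 m[X4→φ2] = [T, T, T]
r4 m[X4→φ3] = [F, T, F]
r5 m[φ0→X1] = [T, T, F]
r5 m[φ0→X3] = [T, F, T]
r5 m[φ1→X1] = [T, T, T]
r5 m[φ1→X13] = [T, T, F]
r5 m[φ2→X1] = [F, T, T]
r5 m[φ2→X4] = [F, T, F]
r5 m[φ3→X10] = [F, T, T]
r5 m[φ3→X4] = [T, T, T]
r5 m[φ4→X13] = [T, T, T]
r5 m[φ4→X9] = [F, T, T]
r5 m[φ5→X3] = [T, T, T]
r5 m[φ5→X12] = [F, F, T]
r5 m[φ6→X3] = [T, F, F]
r5 m[φ7→X1] = [F, T, F]
r5 m[φ8→X10] = [F, T, T]
r5 m[X1→φ0] = [F, T, F]
r5 m[X1→φ1] = [F, T, F]
r5 m[X1→φ2] = [F, T, F]
r5 m[X1→φ7] = [F, T, F]
r5 m[X13→φ1] = [T, T, T]
r5 m[X13→φ4] = [T, T, F]
r5 m[X3→φ0] = [T, F, F]
r5 m[X3→φ5] = [T, F, F]
r5 m[X3→φ6] = [T, F, T]
r5 m[X9→φ4] = [T, T, T]
r5 m[X12→φ5] = [T, T, T]
r5 m[X10→φ3] = [F, T, T]
r5 m[X10→φ8] = [T, T, T]
r5 m[X4→φ2] = [T, T, T]
r5 m[X4→φ3] = [F, T, F]
r6 m[φ0→X1] = [T, T, F]
r6 m[φ0→X3] = [T, F, T]
r6 m[φ1→X1] = [T, T, T]
r6 m[φ1→X13] = [T, T, F]
r6 m[φ2→X1] = [F, T, T]
r6 m[φ2→X4] = [F, T, F]
r6 m[φ3→X10] = [F, T, T]
r6 m[φ3→X4] = [T, T, T]
r6 m[φ4→X13] = [T, T, T]
r6 m[φ4→X9] = [F, T, T]
r6 m[φ5→X3] = [T, T, T]
r6 m[φ5→X12] = [F, F, T]
r6 m[φ6→X3] = [T, F, F]
r6 m[φ7→X1] = [F, T, F]
r6 m[φ8→X10] = [F, T, T]
r6 m[X1→φ0] = [F, T, F]
r6 m[X1→φ1] = [F, T, F]
r6 m[X1→φ2] = [F, T, F]
r6 m[X1→φ7] = [F, T, F]
r6 m[X13→φ1] = [T, T, T]
r6 m[X13→φ4] = [T, T, F]
r6 m[X3→φ0] = [T, F, F]
r6 m[X3→φ5] = [T, F, F]
r6 m[X3→φ6] = [T, F, T]
r6 m[X9→φ4] = [T, T, T]
r6 m[X12→φ5] = [T, T, T]
r6 m[X10→φ3] = [F, T, T]
r6 m[X10→φ8] = [F, T, T]
r6 m[X4→φ2] = [T, T, T]
r6 m[X4→φ3] = [F, T, F]
r7 m[φ0→X1] = [T, T, F]
r7 m[φ0→X3] = [T, F, T]
r7 m[φ1→X1] = [T, T, T]
r7 m[φ1→X13] = [T, T, F]
r7 m[φ2→X1] = [F, T, T]
r7 m[φ2→X4] = [F, T, F]
r7 m[φ3→X10] = [F, T, T]
r7 m[φ3→X4] = [T, T, T]
r7 m[φ4→X13] = [T, T, T]
r7 m[φ4→X9] = [F, T, T]
r7 m[φ5→X3] = [T, T, T]
r7 m[φ5→X12] = [F, F, T]
r7 m[φ6→X3] = [T, F, F]
r7 m[φ7→X1] = [F, T, F]
r7 m[φ8→X10] = [F, T, T]
r7 m[X1→φ0] = [F, T, F]
r7 m[X1→φ1] = [F, T, F]
r7 m[X1→φ2] = [F, T, F]
r7 m[X1→φ7] = [F, T, F]
r7 m[X13→φ1] = [T, T, T]
r7 m[X13→φ4] = [T, T, F]
r7 m[X3→φ0] = [T, F, F]
r7 m[X3→φ5] = [T, F, F]
r7 m[X3→φ6] = [T, F, T]
r7 m[X9→φ4] = [T, T, T]
r7 m[X12→φ5] = [T, T, T]
r7 m[X10→φ3] = [F, T, T]
r7 m[X10→φ8] = [F, T, T]
r7 m[X4→φ2] = [T, T, T]
r7 m[X4→φ3] = [F, T, F]
fixed point reached at round 7
b[X4] = ⊗ incoming = [F, T, F]

b[X4] = [F, T, F]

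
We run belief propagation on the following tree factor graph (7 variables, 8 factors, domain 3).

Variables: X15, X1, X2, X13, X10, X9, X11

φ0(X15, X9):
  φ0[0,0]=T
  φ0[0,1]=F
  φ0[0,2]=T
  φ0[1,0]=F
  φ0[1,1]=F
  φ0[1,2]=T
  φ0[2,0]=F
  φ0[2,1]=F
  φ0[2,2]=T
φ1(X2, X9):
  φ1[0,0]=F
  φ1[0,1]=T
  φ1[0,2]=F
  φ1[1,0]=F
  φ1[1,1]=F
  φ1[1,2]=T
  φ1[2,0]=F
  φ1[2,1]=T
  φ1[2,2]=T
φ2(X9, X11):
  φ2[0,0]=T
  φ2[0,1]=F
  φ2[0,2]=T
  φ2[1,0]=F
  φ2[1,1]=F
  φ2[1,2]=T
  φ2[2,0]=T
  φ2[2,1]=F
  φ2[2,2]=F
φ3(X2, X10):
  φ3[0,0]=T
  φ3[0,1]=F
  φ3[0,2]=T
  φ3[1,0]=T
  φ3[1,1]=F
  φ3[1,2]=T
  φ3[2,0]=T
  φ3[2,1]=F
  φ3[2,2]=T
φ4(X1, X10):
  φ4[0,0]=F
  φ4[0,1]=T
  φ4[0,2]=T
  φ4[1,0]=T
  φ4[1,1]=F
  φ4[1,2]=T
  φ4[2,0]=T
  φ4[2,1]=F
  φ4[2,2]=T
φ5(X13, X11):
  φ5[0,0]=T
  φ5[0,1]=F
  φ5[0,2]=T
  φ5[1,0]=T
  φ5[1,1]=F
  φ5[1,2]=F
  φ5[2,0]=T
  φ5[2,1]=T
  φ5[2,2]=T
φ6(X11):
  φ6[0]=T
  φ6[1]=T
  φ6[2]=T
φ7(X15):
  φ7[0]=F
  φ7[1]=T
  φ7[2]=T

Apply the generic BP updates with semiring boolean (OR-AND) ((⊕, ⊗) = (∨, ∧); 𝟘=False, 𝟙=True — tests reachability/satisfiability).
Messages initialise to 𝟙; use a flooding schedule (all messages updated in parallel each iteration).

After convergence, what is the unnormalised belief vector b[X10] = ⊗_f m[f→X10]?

b[X10] = [T, F, T]

init: all messages = 𝟙 over 3 values
r1 m[φ0→X15] = [T, T, T]
r1 m[φ0→X9] = [T, F, T]
r1 m[φ1→X2] = [T, T, T]
r1 m[φ1→X9] = [F, T, T]
r1 m[φ2→X9] = [T, T, T]
r1 m[φ2→X11] = [T, F, T]
r1 m[φ3→X2] = [T, T, T]
r1 m[φ3→X10] = [T, F, T]
r1 m[φ4→X1] = [T, T, T]
r1 m[φ4→X10] = [T, T, T]
r1 m[φ5→X13] = [T, T, T]
r1 m[φ5→X11] = [T, T, T]
r1 m[φ6→X11] = [T, T, T]
r1 m[φ7→X15] = [F, T, T]
r1 m[X15→φ0] = [T, T, T]
r1 m[X15→φ7] = [T, T, T]
r1 m[X1→φ4] = [T, T, T]
r1 m[X2→φ1] = [T, T, T]
r1 m[X2→φ3] = [T, T, T]
r1 m[X13→φ5] = [T, T, T]
r1 m[X10→φ3] = [T, T, T]
r1 m[X10→φ4] = [T, T, T]
r1 m[X9→φ0] = [T, T, T]
r1 m[X9→φ1] = [T, T, T]
r1 m[X9→φ2] = [T, T, T]
r1 m[X11→φ2] = [T, T, T]
r1 m[X11→φ5] = [T, T, T]
r1 m[X11→φ6] = [T, T, T]
r2 m[φ0→X15] = [T, T, T]
r2 m[φ0→X9] = [T, F, T]
r2 m[φ1→X2] = [T, T, T]
r2 m[φ1→X9] = [F, T, T]
r2 m[φ2→X9] = [T, T, T]
r2 m[φ2→X11] = [T, F, T]
r2 m[φ3→X2] = [T, T, T]
r2 m[φ3→X10] = [T, F, T]
r2 m[φ4→X1] = [T, T, T]
r2 m[φ4→X10] = [T, T, T]
r2 m[φ5→X13] = [T, T, T]
r2 m[φ5→X11] = [T, T, T]
r2 m[φ6→X11] = [T, T, T]
r2 m[φ7→X15] = [F, T, T]
r2 m[X15→φ0] = [F, T, T]
r2 m[X15→φ7] = [T, T, T]
r2 m[X1→φ4] = [T, T, T]
r2 m[X2→φ1] = [T, T, T]
r2 m[X2→φ3] = [T, T, T]
r2 m[X13→φ5] = [T, T, T]
r2 m[X10→φ3] = [T, T, T]
r2 m[X10→φ4] = [T, F, T]
r2 m[X9→φ0] = [F, T, T]
r2 m[X9→φ1] = [T, F, T]
r2 m[X9→φ2] = [F, F, T]
r2 m[X11→φ2] = [T, T, T]
r2 m[X11→φ5] = [T, F, T]
r2 m[X11→φ6] = [T, F, T]
r3 m[φ0→X15] = [T, T, T]
r3 m[φ0→X9] = [F, F, T]
r3 m[φ1→X2] = [F, T, T]
r3 m[φ1→X9] = [F, T, T]
r3 m[φ2→X9] = [T, T, T]
r3 m[φ2→X11] = [T, F, F]
r3 m[φ3→X2] = [T, T, T]
r3 m[φ3→X10] = [T, F, T]
r3 m[φ4→X1] = [T, T, T]
r3 m[φ4→X10] = [T, T, T]
r3 m[φ5→X13] = [T, T, T]
r3 m[φ5→X11] = [T, T, T]
r3 m[φ6→X11] = [T, T, T]
r3 m[φ7→X15] = [F, T, T]
r3 m[X15→φ0] = [F, T, T]
r3 m[X15→φ7] = [T, T, T]
r3 m[X1→φ4] = [T, T, T]
r3 m[X2→φ1] = [T, T, T]
r3 m[X2→φ3] = [T, T, T]
r3 m[X13→φ5] = [T, T, T]
r3 m[X10→φ3] = [T, T, T]
r3 m[X10→φ4] = [T, F, T]
r3 m[X9→φ0] = [F, T, T]
r3 m[X9→φ1] = [T, F, T]
r3 m[X9→φ2] = [F, F, T]
r3 m[X11→φ2] = [T, T, T]
r3 m[X11→φ5] = [T, F, T]
r3 m[X11→φ6] = [T, F, T]
r4 m[φ0→X15] = [T, T, T]
r4 m[φ0→X9] = [F, F, T]
r4 m[φ1→X2] = [F, T, T]
r4 m[φ1→X9] = [F, T, T]
r4 m[φ2→X9] = [T, T, T]
r4 m[φ2→X11] = [T, F, F]
r4 m[φ3→X2] = [T, T, T]
r4 m[φ3→X10] = [T, F, T]
r4 m[φ4→X1] = [T, T, T]
r4 m[φ4→X10] = [T, T, T]
r4 m[φ5→X13] = [T, T, T]
r4 m[φ5→X11] = [T, T, T]
r4 m[φ6→X11] = [T, T, T]
r4 m[φ7→X15] = [F, T, T]
r4 m[X15→φ0] = [F, T, T]
r4 m[X15→φ7] = [T, T, T]
r4 m[X1→φ4] = [T, T, T]
r4 m[X2→φ1] = [T, T, T]
r4 m[X2→φ3] = [F, T, T]
r4 m[X13→φ5] = [T, T, T]
r4 m[X10→φ3] = [T, T, T]
r4 m[X10→φ4] = [T, F, T]
r4 m[X9→φ0] = [F, T, T]
r4 m[X9→φ1] = [F, F, T]
r4 m[X9→φ2] = [F, F, T]
r4 m[X11→φ2] = [T, T, T]
r4 m[X11→φ5] = [T, F, F]
r4 m[X11→φ6] = [T, F, F]
r5 m[φ0→X15] = [T, T, T]
r5 m[φ0→X9] = [F, F, T]
r5 m[φ1→X2] = [F, T, T]
r5 m[φ1→X9] = [F, T, T]
r5 m[φ2→X9] = [T, T, T]
r5 m[φ2→X11] = [T, F, F]
r5 m[φ3→X2] = [T, T, T]
r5 m[φ3→X10] = [T, F, T]
r5 m[φ4→X1] = [T, T, T]
r5 m[φ4→X10] = [T, T, T]
r5 m[φ5→X13] = [T, T, T]
r5 m[φ5→X11] = [T, T, T]
r5 m[φ6→X11] = [T, T, T]
r5 m[φ7→X15] = [F, T, T]
r5 m[X15→φ0] = [F, T, T]
r5 m[X15→φ7] = [T, T, T]
r5 m[X1→φ4] = [T, T, T]
r5 m[X2→φ1] = [T, T, T]
r5 m[X2→φ3] = [F, T, T]
r5 m[X13→φ5] = [T, T, T]
r5 m[X10→φ3] = [T, T, T]
r5 m[X10→φ4] = [T, F, T]
r5 m[X9→φ0] = [F, T, T]
r5 m[X9→φ1] = [F, F, T]
r5 m[X9→φ2] = [F, F, T]
r5 m[X11→φ2] = [T, T, T]
r5 m[X11→φ5] = [T, F, F]
r5 m[X11→φ6] = [T, F, F]
fixed point reached at round 5
b[X10] = ⊗ incoming = [T, F, T]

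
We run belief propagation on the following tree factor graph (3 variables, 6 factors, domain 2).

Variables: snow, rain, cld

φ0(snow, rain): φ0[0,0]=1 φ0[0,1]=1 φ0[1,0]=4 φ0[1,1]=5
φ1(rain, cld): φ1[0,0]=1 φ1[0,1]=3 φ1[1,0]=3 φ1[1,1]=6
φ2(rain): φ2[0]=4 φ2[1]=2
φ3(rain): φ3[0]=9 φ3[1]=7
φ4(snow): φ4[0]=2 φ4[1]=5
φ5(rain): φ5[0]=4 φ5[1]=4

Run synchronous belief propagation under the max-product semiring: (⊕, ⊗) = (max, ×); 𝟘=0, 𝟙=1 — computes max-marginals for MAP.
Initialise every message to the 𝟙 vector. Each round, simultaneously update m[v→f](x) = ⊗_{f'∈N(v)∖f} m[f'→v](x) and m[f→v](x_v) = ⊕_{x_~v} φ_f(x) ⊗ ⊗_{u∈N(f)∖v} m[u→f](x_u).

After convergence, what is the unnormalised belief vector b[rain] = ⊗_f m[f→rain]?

init: all messages = 𝟙 over 2 values
r1 m[φ0→snow] = [1, 5]
r1 m[φ0→rain] = [4, 5]
r1 m[φ1→rain] = [3, 6]
r1 m[φ1→cld] = [3, 6]
r1 m[φ2→rain] = [4, 2]
r1 m[φ3→rain] = [9, 7]
r1 m[φ4→snow] = [2, 5]
r1 m[φ5→rain] = [4, 4]
r1 m[snow→φ0] = [1, 1]
r1 m[snow→φ4] = [1, 1]
r1 m[rain→φ0] = [1, 1]
r1 m[rain→φ1] = [1, 1]
r1 m[rain→φ2] = [1, 1]
r1 m[rain→φ3] = [1, 1]
r1 m[rain→φ5] = [1, 1]
r1 m[cld→φ1] = [1, 1]
r2 m[φ0→snow] = [1, 5]
r2 m[φ0→rain] = [4, 5]
r2 m[φ1→rain] = [3, 6]
r2 m[φ1→cld] = [3, 6]
r2 m[φ2→rain] = [4, 2]
r2 m[φ3→rain] = [9, 7]
r2 m[φ4→snow] = [2, 5]
r2 m[φ5→rain] = [4, 4]
r2 m[snow→φ0] = [2, 5]
r2 m[snow→φ4] = [1, 5]
r2 m[rain→φ0] = [432, 336]
r2 m[rain→φ1] = [576, 280]
r2 m[rain→φ2] = [432, 840]
r2 m[rain→φ3] = [192, 240]
r2 m[rain→φ5] = [432, 420]
r2 m[cld→φ1] = [1, 1]
r3 m[φ0→snow] = [432, 1728]
r3 m[φ0→rain] = [20, 25]
r3 m[φ1→rain] = [3, 6]
r3 m[φ1→cld] = [840, 1728]
r3 m[φ2→rain] = [4, 2]
r3 m[φ3→rain] = [9, 7]
r3 m[φ4→snow] = [2, 5]
r3 m[φ5→rain] = [4, 4]
r3 m[snow→φ0] = [2, 5]
r3 m[snow→φ4] = [1, 5]
r3 m[rain→φ0] = [432, 336]
r3 m[rain→φ1] = [576, 280]
r3 m[rain→φ2] = [432, 840]
r3 m[rain→φ3] = [192, 240]
r3 m[rain→φ5] = [432, 420]
r3 m[cld→φ1] = [1, 1]
r4 m[φ0→snow] = [432, 1728]
r4 m[φ0→rain] = [20, 25]
r4 m[φ1→rain] = [3, 6]
r4 m[φ1→cld] = [840, 1728]
r4 m[φ2→rain] = [4, 2]
r4 m[φ3→rain] = [9, 7]
r4 m[φ4→snow] = [2, 5]
r4 m[φ5→rain] = [4, 4]
r4 m[snow→φ0] = [2, 5]
r4 m[snow→φ4] = [432, 1728]
r4 m[rain→φ0] = [432, 336]
r4 m[rain→φ1] = [2880, 1400]
r4 m[rain→φ2] = [2160, 4200]
r4 m[rain→φ3] = [960, 1200]
r4 m[rain→φ5] = [2160, 2100]
r4 m[cld→φ1] = [1, 1]
r5 m[φ0→snow] = [432, 1728]
r5 m[φ0→rain] = [20, 25]
r5 m[φ1→rain] = [3, 6]
r5 m[φ1→cld] = [4200, 8640]
r5 m[φ2→rain] = [4, 2]
r5 m[φ3→rain] = [9, 7]
r5 m[φ4→snow] = [2, 5]
r5 m[φ5→rain] = [4, 4]
r5 m[snow→φ0] = [2, 5]
r5 m[snow→φ4] = [432, 1728]
r5 m[rain→φ0] = [432, 336]
r5 m[rain→φ1] = [2880, 1400]
r5 m[rain→φ2] = [2160, 4200]
r5 m[rain→φ3] = [960, 1200]
r5 m[rain→φ5] = [2160, 2100]
r5 m[cld→φ1] = [1, 1]
r6 m[φ0→snow] = [432, 1728]
r6 m[φ0→rain] = [20, 25]
r6 m[φ1→rain] = [3, 6]
r6 m[φ1→cld] = [4200, 8640]
r6 m[φ2→rain] = [4, 2]
r6 m[φ3→rain] = [9, 7]
r6 m[φ4→snow] = [2, 5]
r6 m[φ5→rain] = [4, 4]
r6 m[snow→φ0] = [2, 5]
r6 m[snow→φ4] = [432, 1728]
r6 m[rain→φ0] = [432, 336]
r6 m[rain→φ1] = [2880, 1400]
r6 m[rain→φ2] = [2160, 4200]
r6 m[rain→φ3] = [960, 1200]
r6 m[rain→φ5] = [2160, 2100]
r6 m[cld→φ1] = [1, 1]
fixed point reached at round 6
b[rain] = ⊗ incoming = [8640, 8400]

b[rain] = [8640, 8400]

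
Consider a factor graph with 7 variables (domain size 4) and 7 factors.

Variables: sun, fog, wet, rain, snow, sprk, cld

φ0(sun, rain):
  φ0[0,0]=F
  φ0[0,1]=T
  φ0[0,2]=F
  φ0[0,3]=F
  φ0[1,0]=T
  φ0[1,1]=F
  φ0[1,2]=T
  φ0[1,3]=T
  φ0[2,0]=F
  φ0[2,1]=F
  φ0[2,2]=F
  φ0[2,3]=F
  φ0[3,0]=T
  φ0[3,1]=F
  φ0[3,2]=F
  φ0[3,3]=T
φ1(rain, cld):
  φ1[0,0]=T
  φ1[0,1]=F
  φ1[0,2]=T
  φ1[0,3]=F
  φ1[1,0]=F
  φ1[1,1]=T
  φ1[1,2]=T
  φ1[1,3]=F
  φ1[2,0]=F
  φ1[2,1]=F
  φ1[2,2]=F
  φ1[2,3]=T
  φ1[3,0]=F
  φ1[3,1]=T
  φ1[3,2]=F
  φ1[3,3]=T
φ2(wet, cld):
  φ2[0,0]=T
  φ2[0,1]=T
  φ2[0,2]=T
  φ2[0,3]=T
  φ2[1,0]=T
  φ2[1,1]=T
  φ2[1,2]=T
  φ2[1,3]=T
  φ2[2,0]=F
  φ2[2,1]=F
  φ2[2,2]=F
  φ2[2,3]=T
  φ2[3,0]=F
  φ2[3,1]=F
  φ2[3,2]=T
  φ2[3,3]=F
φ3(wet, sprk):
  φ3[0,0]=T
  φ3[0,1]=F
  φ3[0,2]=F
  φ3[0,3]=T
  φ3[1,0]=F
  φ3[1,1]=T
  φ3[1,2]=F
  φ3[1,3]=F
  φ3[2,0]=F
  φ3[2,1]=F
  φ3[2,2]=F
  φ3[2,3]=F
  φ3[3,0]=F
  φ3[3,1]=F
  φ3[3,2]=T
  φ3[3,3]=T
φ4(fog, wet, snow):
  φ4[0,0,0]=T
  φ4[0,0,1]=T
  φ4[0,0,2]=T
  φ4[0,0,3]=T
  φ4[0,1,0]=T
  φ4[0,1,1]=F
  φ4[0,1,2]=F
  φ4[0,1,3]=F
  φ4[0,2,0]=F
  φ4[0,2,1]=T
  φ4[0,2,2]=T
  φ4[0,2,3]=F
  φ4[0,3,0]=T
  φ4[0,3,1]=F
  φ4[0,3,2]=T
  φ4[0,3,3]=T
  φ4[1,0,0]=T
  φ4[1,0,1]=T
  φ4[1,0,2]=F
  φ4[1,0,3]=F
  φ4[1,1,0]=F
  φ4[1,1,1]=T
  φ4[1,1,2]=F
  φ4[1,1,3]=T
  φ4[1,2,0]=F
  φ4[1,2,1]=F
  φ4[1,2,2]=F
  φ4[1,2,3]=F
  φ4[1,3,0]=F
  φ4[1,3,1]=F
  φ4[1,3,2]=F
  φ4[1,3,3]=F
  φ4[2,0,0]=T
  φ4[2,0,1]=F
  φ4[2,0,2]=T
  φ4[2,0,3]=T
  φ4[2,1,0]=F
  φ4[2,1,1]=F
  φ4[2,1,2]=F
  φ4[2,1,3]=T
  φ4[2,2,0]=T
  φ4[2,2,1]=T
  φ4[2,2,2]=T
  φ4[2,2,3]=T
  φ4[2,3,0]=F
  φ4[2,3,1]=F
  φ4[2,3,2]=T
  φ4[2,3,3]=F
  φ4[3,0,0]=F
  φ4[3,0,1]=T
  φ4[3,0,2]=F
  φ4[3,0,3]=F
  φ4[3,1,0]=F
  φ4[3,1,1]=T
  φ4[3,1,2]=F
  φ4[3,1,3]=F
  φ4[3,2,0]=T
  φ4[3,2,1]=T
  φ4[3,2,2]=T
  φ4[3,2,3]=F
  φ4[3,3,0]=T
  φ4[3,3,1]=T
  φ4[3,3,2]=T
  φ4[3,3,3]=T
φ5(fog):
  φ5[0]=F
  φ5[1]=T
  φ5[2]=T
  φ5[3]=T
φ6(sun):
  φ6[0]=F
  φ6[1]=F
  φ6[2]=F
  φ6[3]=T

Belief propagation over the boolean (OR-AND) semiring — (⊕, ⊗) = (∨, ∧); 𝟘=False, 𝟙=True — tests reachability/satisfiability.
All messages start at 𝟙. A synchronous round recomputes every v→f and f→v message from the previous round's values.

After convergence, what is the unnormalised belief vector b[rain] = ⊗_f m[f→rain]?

b[rain] = [T, F, F, T]

init: all messages = 𝟙 over 4 values
r1 m[φ0→sun] = [T, T, F, T]
r1 m[φ0→rain] = [T, T, T, T]
r1 m[φ1→rain] = [T, T, T, T]
r1 m[φ1→cld] = [T, T, T, T]
r1 m[φ2→wet] = [T, T, T, T]
r1 m[φ2→cld] = [T, T, T, T]
r1 m[φ3→wet] = [T, T, F, T]
r1 m[φ3→sprk] = [T, T, T, T]
r1 m[φ4→fog] = [T, T, T, T]
r1 m[φ4→wet] = [T, T, T, T]
r1 m[φ4→snow] = [T, T, T, T]
r1 m[φ5→fog] = [F, T, T, T]
r1 m[φ6→sun] = [F, F, F, T]
r1 m[sun→φ0] = [T, T, T, T]
r1 m[sun→φ6] = [T, T, T, T]
r1 m[fog→φ4] = [T, T, T, T]
r1 m[fog→φ5] = [T, T, T, T]
r1 m[wet→φ2] = [T, T, T, T]
r1 m[wet→φ3] = [T, T, T, T]
r1 m[wet→φ4] = [T, T, T, T]
r1 m[rain→φ0] = [T, T, T, T]
r1 m[rain→φ1] = [T, T, T, T]
r1 m[snow→φ4] = [T, T, T, T]
r1 m[sprk→φ3] = [T, T, T, T]
r1 m[cld→φ1] = [T, T, T, T]
r1 m[cld→φ2] = [T, T, T, T]
r2 m[φ0→sun] = [T, T, F, T]
r2 m[φ0→rain] = [T, T, T, T]
r2 m[φ1→rain] = [T, T, T, T]
r2 m[φ1→cld] = [T, T, T, T]
r2 m[φ2→wet] = [T, T, T, T]
r2 m[φ2→cld] = [T, T, T, T]
r2 m[φ3→wet] = [T, T, F, T]
r2 m[φ3→sprk] = [T, T, T, T]
r2 m[φ4→fog] = [T, T, T, T]
r2 m[φ4→wet] = [T, T, T, T]
r2 m[φ4→snow] = [T, T, T, T]
r2 m[φ5→fog] = [F, T, T, T]
r2 m[φ6→sun] = [F, F, F, T]
r2 m[sun→φ0] = [F, F, F, T]
r2 m[sun→φ6] = [T, T, F, T]
r2 m[fog→φ4] = [F, T, T, T]
r2 m[fog→φ5] = [T, T, T, T]
r2 m[wet→φ2] = [T, T, F, T]
r2 m[wet→φ3] = [T, T, T, T]
r2 m[wet→φ4] = [T, T, F, T]
r2 m[rain→φ0] = [T, T, T, T]
r2 m[rain→φ1] = [T, T, T, T]
r2 m[snow→φ4] = [T, T, T, T]
r2 m[sprk→φ3] = [T, T, T, T]
r2 m[cld→φ1] = [T, T, T, T]
r2 m[cld→φ2] = [T, T, T, T]
r3 m[φ0→sun] = [T, T, F, T]
r3 m[φ0→rain] = [T, F, F, T]
r3 m[φ1→rain] = [T, T, T, T]
r3 m[φ1→cld] = [T, T, T, T]
r3 m[φ2→wet] = [T, T, T, T]
r3 m[φ2→cld] = [T, T, T, T]
r3 m[φ3→wet] = [T, T, F, T]
r3 m[φ3→sprk] = [T, T, T, T]
r3 m[φ4→fog] = [T, T, T, T]
r3 m[φ4→wet] = [T, T, T, T]
r3 m[φ4→snow] = [T, T, T, T]
r3 m[φ5→fog] = [F, T, T, T]
r3 m[φ6→sun] = [F, F, F, T]
r3 m[sun→φ0] = [F, F, F, T]
r3 m[sun→φ6] = [T, T, F, T]
r3 m[fog→φ4] = [F, T, T, T]
r3 m[fog→φ5] = [T, T, T, T]
r3 m[wet→φ2] = [T, T, F, T]
r3 m[wet→φ3] = [T, T, T, T]
r3 m[wet→φ4] = [T, T, F, T]
r3 m[rain→φ0] = [T, T, T, T]
r3 m[rain→φ1] = [T, T, T, T]
r3 m[snow→φ4] = [T, T, T, T]
r3 m[sprk→φ3] = [T, T, T, T]
r3 m[cld→φ1] = [T, T, T, T]
r3 m[cld→φ2] = [T, T, T, T]
r4 m[φ0→sun] = [T, T, F, T]
r4 m[φ0→rain] = [T, F, F, T]
r4 m[φ1→rain] = [T, T, T, T]
r4 m[φ1→cld] = [T, T, T, T]
r4 m[φ2→wet] = [T, T, T, T]
r4 m[φ2→cld] = [T, T, T, T]
r4 m[φ3→wet] = [T, T, F, T]
r4 m[φ3→sprk] = [T, T, T, T]
r4 m[φ4→fog] = [T, T, T, T]
r4 m[φ4→wet] = [T, T, T, T]
r4 m[φ4→snow] = [T, T, T, T]
r4 m[φ5→fog] = [F, T, T, T]
r4 m[φ6→sun] = [F, F, F, T]
r4 m[sun→φ0] = [F, F, F, T]
r4 m[sun→φ6] = [T, T, F, T]
r4 m[fog→φ4] = [F, T, T, T]
r4 m[fog→φ5] = [T, T, T, T]
r4 m[wet→φ2] = [T, T, F, T]
r4 m[wet→φ3] = [T, T, T, T]
r4 m[wet→φ4] = [T, T, F, T]
r4 m[rain→φ0] = [T, T, T, T]
r4 m[rain→φ1] = [T, F, F, T]
r4 m[snow→φ4] = [T, T, T, T]
r4 m[sprk→φ3] = [T, T, T, T]
r4 m[cld→φ1] = [T, T, T, T]
r4 m[cld→φ2] = [T, T, T, T]
r5 m[φ0→sun] = [T, T, F, T]
r5 m[φ0→rain] = [T, F, F, T]
r5 m[φ1→rain] = [T, T, T, T]
r5 m[φ1→cld] = [T, T, T, T]
r5 m[φ2→wet] = [T, T, T, T]
r5 m[φ2→cld] = [T, T, T, T]
r5 m[φ3→wet] = [T, T, F, T]
r5 m[φ3→sprk] = [T, T, T, T]
r5 m[φ4→fog] = [T, T, T, T]
r5 m[φ4→wet] = [T, T, T, T]
r5 m[φ4→snow] = [T, T, T, T]
r5 m[φ5→fog] = [F, T, T, T]
r5 m[φ6→sun] = [F, F, F, T]
r5 m[sun→φ0] = [F, F, F, T]
r5 m[sun→φ6] = [T, T, F, T]
r5 m[fog→φ4] = [F, T, T, T]
r5 m[fog→φ5] = [T, T, T, T]
r5 m[wet→φ2] = [T, T, F, T]
r5 m[wet→φ3] = [T, T, T, T]
r5 m[wet→φ4] = [T, T, F, T]
r5 m[rain→φ0] = [T, T, T, T]
r5 m[rain→φ1] = [T, F, F, T]
r5 m[snow→φ4] = [T, T, T, T]
r5 m[sprk→φ3] = [T, T, T, T]
r5 m[cld→φ1] = [T, T, T, T]
r5 m[cld→φ2] = [T, T, T, T]
fixed point reached at round 5
b[rain] = ⊗ incoming = [T, F, F, T]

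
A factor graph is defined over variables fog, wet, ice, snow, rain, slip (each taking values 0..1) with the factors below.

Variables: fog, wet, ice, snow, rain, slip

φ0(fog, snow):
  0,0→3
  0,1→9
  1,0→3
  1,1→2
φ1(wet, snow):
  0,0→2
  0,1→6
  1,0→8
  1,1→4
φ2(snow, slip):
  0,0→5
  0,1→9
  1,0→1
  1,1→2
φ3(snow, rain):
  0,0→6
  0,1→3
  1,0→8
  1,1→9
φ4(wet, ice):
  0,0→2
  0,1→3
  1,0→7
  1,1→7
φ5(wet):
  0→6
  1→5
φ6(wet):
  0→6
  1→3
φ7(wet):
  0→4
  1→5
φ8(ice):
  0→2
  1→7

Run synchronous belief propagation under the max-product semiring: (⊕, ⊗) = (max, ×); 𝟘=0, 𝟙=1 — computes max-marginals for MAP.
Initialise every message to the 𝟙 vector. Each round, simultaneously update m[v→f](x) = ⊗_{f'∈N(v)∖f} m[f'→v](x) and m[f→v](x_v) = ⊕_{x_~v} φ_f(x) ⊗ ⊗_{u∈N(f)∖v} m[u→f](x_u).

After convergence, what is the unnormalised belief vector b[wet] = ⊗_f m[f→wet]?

b[wet] = [2939328, 4762800]

init: all messages = 𝟙 over 2 values
r1 m[φ0→fog] = [9, 3]
r1 m[φ0→snow] = [3, 9]
r1 m[φ1→wet] = [6, 8]
r1 m[φ1→snow] = [8, 6]
r1 m[φ2→snow] = [9, 2]
r1 m[φ2→slip] = [5, 9]
r1 m[φ3→snow] = [6, 9]
r1 m[φ3→rain] = [8, 9]
r1 m[φ4→wet] = [3, 7]
r1 m[φ4→ice] = [7, 7]
r1 m[φ5→wet] = [6, 5]
r1 m[φ6→wet] = [6, 3]
r1 m[φ7→wet] = [4, 5]
r1 m[φ8→ice] = [2, 7]
r1 m[fog→φ0] = [1, 1]
r1 m[wet→φ1] = [1, 1]
r1 m[wet→φ4] = [1, 1]
r1 m[wet→φ5] = [1, 1]
r1 m[wet→φ6] = [1, 1]
r1 m[wet→φ7] = [1, 1]
r1 m[ice→φ4] = [1, 1]
r1 m[ice→φ8] = [1, 1]
r1 m[snow→φ0] = [1, 1]
r1 m[snow→φ1] = [1, 1]
r1 m[snow→φ2] = [1, 1]
r1 m[snow→φ3] = [1, 1]
r1 m[rain→φ3] = [1, 1]
r1 m[slip→φ2] = [1, 1]
r2 m[φ0→fog] = [9, 3]
r2 m[φ0→snow] = [3, 9]
r2 m[φ1→wet] = [6, 8]
r2 m[φ1→snow] = [8, 6]
r2 m[φ2→snow] = [9, 2]
r2 m[φ2→slip] = [5, 9]
r2 m[φ3→snow] = [6, 9]
r2 m[φ3→rain] = [8, 9]
r2 m[φ4→wet] = [3, 7]
r2 m[φ4→ice] = [7, 7]
r2 m[φ5→wet] = [6, 5]
r2 m[φ6→wet] = [6, 3]
r2 m[φ7→wet] = [4, 5]
r2 m[φ8→ice] = [2, 7]
r2 m[fog→φ0] = [1, 1]
r2 m[wet→φ1] = [432, 525]
r2 m[wet→φ4] = [864, 600]
r2 m[wet→φ5] = [432, 840]
r2 m[wet→φ6] = [432, 1400]
r2 m[wet→φ7] = [648, 840]
r2 m[ice→φ4] = [2, 7]
r2 m[ice→φ8] = [7, 7]
r2 m[snow→φ0] = [432, 108]
r2 m[snow→φ1] = [162, 162]
r2 m[snow→φ2] = [144, 486]
r2 m[snow→φ3] = [216, 108]
r2 m[rain→φ3] = [1, 1]
r2 m[slip→φ2] = [1, 1]
r3 m[φ0→fog] = [1296, 1296]
r3 m[φ0→snow] = [3, 9]
r3 m[φ1→wet] = [972, 1296]
r3 m[φ1→snow] = [4200, 2592]
r3 m[φ2→snow] = [9, 2]
r3 m[φ2→slip] = [720, 1296]
r3 m[φ3→snow] = [6, 9]
r3 m[φ3→rain] = [1296, 972]
r3 m[φ4→wet] = [21, 49]
r3 m[φ4→ice] = [4200, 4200]
r3 m[φ5→wet] = [6, 5]
r3 m[φ6→wet] = [6, 3]
r3 m[φ7→wet] = [4, 5]
r3 m[φ8→ice] = [2, 7]
r3 m[fog→φ0] = [1, 1]
r3 m[wet→φ1] = [432, 525]
r3 m[wet→φ4] = [864, 600]
r3 m[wet→φ5] = [432, 840]
r3 m[wet→φ6] = [432, 1400]
r3 m[wet→φ7] = [648, 840]
r3 m[ice→φ4] = [2, 7]
r3 m[ice→φ8] = [7, 7]
r3 m[snow→φ0] = [432, 108]
r3 m[snow→φ1] = [162, 162]
r3 m[snow→φ2] = [144, 486]
r3 m[snow→φ3] = [216, 108]
r3 m[rain→φ3] = [1, 1]
r3 m[slip→φ2] = [1, 1]
r4 m[φ0→fog] = [1296, 1296]
r4 m[φ0→snow] = [3, 9]
r4 m[φ1→wet] = [972, 1296]
r4 m[φ1→snow] = [4200, 2592]
r4 m[φ2→snow] = [9, 2]
r4 m[φ2→slip] = [720, 1296]
r4 m[φ3→snow] = [6, 9]
r4 m[φ3→rain] = [1296, 972]
r4 m[φ4→wet] = [21, 49]
r4 m[φ4→ice] = [4200, 4200]
r4 m[φ5→wet] = [6, 5]
r4 m[φ6→wet] = [6, 3]
r4 m[φ7→wet] = [4, 5]
r4 m[φ8→ice] = [2, 7]
r4 m[fog→φ0] = [1, 1]
r4 m[wet→φ1] = [3024, 3675]
r4 m[wet→φ4] = [139968, 97200]
r4 m[wet→φ5] = [489888, 952560]
r4 m[wet→φ6] = [489888, 1587600]
r4 m[wet→φ7] = [734832, 952560]
r4 m[ice→φ4] = [2, 7]
r4 m[ice→φ8] = [4200, 4200]
r4 m[snow→φ0] = [226800, 46656]
r4 m[snow→φ1] = [162, 162]
r4 m[snow→φ2] = [75600, 209952]
r4 m[snow→φ3] = [113400, 46656]
r4 m[rain→φ3] = [1, 1]
r4 m[slip→φ2] = [1, 1]
r5 m[φ0→fog] = [680400, 680400]
r5 m[φ0→snow] = [3, 9]
r5 m[φ1→wet] = [972, 1296]
r5 m[φ1→snow] = [29400, 18144]
r5 m[φ2→snow] = [9, 2]
r5 m[φ2→slip] = [378000, 680400]
r5 m[φ3→snow] = [6, 9]
r5 m[φ3→rain] = [680400, 419904]
r5 m[φ4→wet] = [21, 49]
r5 m[φ4→ice] = [680400, 680400]
r5 m[φ5→wet] = [6, 5]
r5 m[φ6→wet] = [6, 3]
r5 m[φ7→wet] = [4, 5]
r5 m[φ8→ice] = [2, 7]
r5 m[fog→φ0] = [1, 1]
r5 m[wet→φ1] = [3024, 3675]
r5 m[wet→φ4] = [139968, 97200]
r5 m[wet→φ5] = [489888, 952560]
r5 m[wet→φ6] = [489888, 1587600]
r5 m[wet→φ7] = [734832, 952560]
r5 m[ice→φ4] = [2, 7]
r5 m[ice→φ8] = [4200, 4200]
r5 m[snow→φ0] = [226800, 46656]
r5 m[snow→φ1] = [162, 162]
r5 m[snow→φ2] = [75600, 209952]
r5 m[snow→φ3] = [113400, 46656]
r5 m[rain→φ3] = [1, 1]
r5 m[slip→φ2] = [1, 1]
r6 m[φ0→fog] = [680400, 680400]
r6 m[φ0→snow] = [3, 9]
r6 m[φ1→wet] = [972, 1296]
r6 m[φ1→snow] = [29400, 18144]
r6 m[φ2→snow] = [9, 2]
r6 m[φ2→slip] = [378000, 680400]
r6 m[φ3→snow] = [6, 9]
r6 m[φ3→rain] = [680400, 419904]
r6 m[φ4→wet] = [21, 49]
r6 m[φ4→ice] = [680400, 680400]
r6 m[φ5→wet] = [6, 5]
r6 m[φ6→wet] = [6, 3]
r6 m[φ7→wet] = [4, 5]
r6 m[φ8→ice] = [2, 7]
r6 m[fog→φ0] = [1, 1]
r6 m[wet→φ1] = [3024, 3675]
r6 m[wet→φ4] = [139968, 97200]
r6 m[wet→φ5] = [489888, 952560]
r6 m[wet→φ6] = [489888, 1587600]
r6 m[wet→φ7] = [734832, 952560]
r6 m[ice→φ4] = [2, 7]
r6 m[ice→φ8] = [680400, 680400]
r6 m[snow→φ0] = [1587600, 326592]
r6 m[snow→φ1] = [162, 162]
r6 m[snow→φ2] = [529200, 1469664]
r6 m[snow→φ3] = [793800, 326592]
r6 m[rain→φ3] = [1, 1]
r6 m[slip→φ2] = [1, 1]
r7 m[φ0→fog] = [4762800, 4762800]
r7 m[φ0→snow] = [3, 9]
r7 m[φ1→wet] = [972, 1296]
r7 m[φ1→snow] = [29400, 18144]
r7 m[φ2→snow] = [9, 2]
r7 m[φ2→slip] = [2646000, 4762800]
r7 m[φ3→snow] = [6, 9]
r7 m[φ3→rain] = [4762800, 2939328]
r7 m[φ4→wet] = [21, 49]
r7 m[φ4→ice] = [680400, 680400]
r7 m[φ5→wet] = [6, 5]
r7 m[φ6→wet] = [6, 3]
r7 m[φ7→wet] = [4, 5]
r7 m[φ8→ice] = [2, 7]
r7 m[fog→φ0] = [1, 1]
r7 m[wet→φ1] = [3024, 3675]
r7 m[wet→φ4] = [139968, 97200]
r7 m[wet→φ5] = [489888, 952560]
r7 m[wet→φ6] = [489888, 1587600]
r7 m[wet→φ7] = [734832, 952560]
r7 m[ice→φ4] = [2, 7]
r7 m[ice→φ8] = [680400, 680400]
r7 m[snow→φ0] = [1587600, 326592]
r7 m[snow→φ1] = [162, 162]
r7 m[snow→φ2] = [529200, 1469664]
r7 m[snow→φ3] = [793800, 326592]
r7 m[rain→φ3] = [1, 1]
r7 m[slip→φ2] = [1, 1]
r8 m[φ0→fog] = [4762800, 4762800]
r8 m[φ0→snow] = [3, 9]
r8 m[φ1→wet] = [972, 1296]
r8 m[φ1→snow] = [29400, 18144]
r8 m[φ2→snow] = [9, 2]
r8 m[φ2→slip] = [2646000, 4762800]
r8 m[φ3→snow] = [6, 9]
r8 m[φ3→rain] = [4762800, 2939328]
r8 m[φ4→wet] = [21, 49]
r8 m[φ4→ice] = [680400, 680400]
r8 m[φ5→wet] = [6, 5]
r8 m[φ6→wet] = [6, 3]
r8 m[φ7→wet] = [4, 5]
r8 m[φ8→ice] = [2, 7]
r8 m[fog→φ0] = [1, 1]
r8 m[wet→φ1] = [3024, 3675]
r8 m[wet→φ4] = [139968, 97200]
r8 m[wet→φ5] = [489888, 952560]
r8 m[wet→φ6] = [489888, 1587600]
r8 m[wet→φ7] = [734832, 952560]
r8 m[ice→φ4] = [2, 7]
r8 m[ice→φ8] = [680400, 680400]
r8 m[snow→φ0] = [1587600, 326592]
r8 m[snow→φ1] = [162, 162]
r8 m[snow→φ2] = [529200, 1469664]
r8 m[snow→φ3] = [793800, 326592]
r8 m[rain→φ3] = [1, 1]
r8 m[slip→φ2] = [1, 1]
fixed point reached at round 8
b[wet] = ⊗ incoming = [2939328, 4762800]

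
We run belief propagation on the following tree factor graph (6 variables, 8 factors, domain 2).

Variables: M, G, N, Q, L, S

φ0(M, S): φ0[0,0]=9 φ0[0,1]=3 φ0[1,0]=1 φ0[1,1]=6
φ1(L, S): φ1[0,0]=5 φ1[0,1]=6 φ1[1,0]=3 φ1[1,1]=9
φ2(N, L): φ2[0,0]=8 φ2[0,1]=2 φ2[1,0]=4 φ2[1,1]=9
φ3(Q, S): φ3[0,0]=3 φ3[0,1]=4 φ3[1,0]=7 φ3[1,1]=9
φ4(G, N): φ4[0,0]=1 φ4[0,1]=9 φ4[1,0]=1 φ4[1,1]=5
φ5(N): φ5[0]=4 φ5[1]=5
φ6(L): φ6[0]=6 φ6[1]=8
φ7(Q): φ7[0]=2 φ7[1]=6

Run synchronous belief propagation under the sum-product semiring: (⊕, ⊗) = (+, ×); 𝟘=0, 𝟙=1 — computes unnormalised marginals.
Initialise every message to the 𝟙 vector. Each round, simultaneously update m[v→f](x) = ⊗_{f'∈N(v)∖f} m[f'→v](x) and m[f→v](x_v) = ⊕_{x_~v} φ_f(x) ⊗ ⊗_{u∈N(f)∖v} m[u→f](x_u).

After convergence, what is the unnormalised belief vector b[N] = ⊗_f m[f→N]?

init: all messages = 𝟙 over 2 values
r1 m[φ0→M] = [12, 7]
r1 m[φ0→S] = [10, 9]
r1 m[φ1→L] = [11, 12]
r1 m[φ1→S] = [8, 15]
r1 m[φ2→N] = [10, 13]
r1 m[φ2→L] = [12, 11]
r1 m[φ3→Q] = [7, 16]
r1 m[φ3→S] = [10, 13]
r1 m[φ4→G] = [10, 6]
r1 m[φ4→N] = [2, 14]
r1 m[φ5→N] = [4, 5]
r1 m[φ6→L] = [6, 8]
r1 m[φ7→Q] = [2, 6]
r1 m[M→φ0] = [1, 1]
r1 m[G→φ4] = [1, 1]
r1 m[N→φ2] = [1, 1]
r1 m[N→φ4] = [1, 1]
r1 m[N→φ5] = [1, 1]
r1 m[Q→φ3] = [1, 1]
r1 m[Q→φ7] = [1, 1]
r1 m[L→φ1] = [1, 1]
r1 m[L→φ2] = [1, 1]
r1 m[L→φ6] = [1, 1]
r1 m[S→φ0] = [1, 1]
r1 m[S→φ1] = [1, 1]
r1 m[S→φ3] = [1, 1]
r2 m[φ0→M] = [12, 7]
r2 m[φ0→S] = [10, 9]
r2 m[φ1→L] = [11, 12]
r2 m[φ1→S] = [8, 15]
r2 m[φ2→N] = [10, 13]
r2 m[φ2→L] = [12, 11]
r2 m[φ3→Q] = [7, 16]
r2 m[φ3→S] = [10, 13]
r2 m[φ4→G] = [10, 6]
r2 m[φ4→N] = [2, 14]
r2 m[φ5→N] = [4, 5]
r2 m[φ6→L] = [6, 8]
r2 m[φ7→Q] = [2, 6]
r2 m[M→φ0] = [1, 1]
r2 m[G→φ4] = [1, 1]
r2 m[N→φ2] = [8, 70]
r2 m[N→φ4] = [40, 65]
r2 m[N→φ5] = [20, 182]
r2 m[Q→φ3] = [2, 6]
r2 m[Q→φ7] = [7, 16]
r2 m[L→φ1] = [72, 88]
r2 m[L→φ2] = [66, 96]
r2 m[L→φ6] = [132, 132]
r2 m[S→φ0] = [80, 195]
r2 m[S→φ1] = [100, 117]
r2 m[S→φ3] = [80, 135]
r3 m[φ0→M] = [1305, 1250]
r3 m[φ0→S] = [10, 9]
r3 m[φ1→L] = [1202, 1353]
r3 m[φ1→S] = [624, 1224]
r3 m[φ2→N] = [720, 1128]
r3 m[φ2→L] = [344, 646]
r3 m[φ3→Q] = [780, 1775]
r3 m[φ3→S] = [48, 62]
r3 m[φ4→G] = [625, 365]
r3 m[φ4→N] = [2, 14]
r3 m[φ5→N] = [4, 5]
r3 m[φ6→L] = [6, 8]
r3 m[φ7→Q] = [2, 6]
r3 m[M→φ0] = [1, 1]
r3 m[G→φ4] = [1, 1]
r3 m[N→φ2] = [8, 70]
r3 m[N→φ4] = [40, 65]
r3 m[N→φ5] = [20, 182]
r3 m[Q→φ3] = [2, 6]
r3 m[Q→φ7] = [7, 16]
r3 m[L→φ1] = [72, 88]
r3 m[L→φ2] = [66, 96]
r3 m[L→φ6] = [132, 132]
r3 m[S→φ0] = [80, 195]
r3 m[S→φ1] = [100, 117]
r3 m[S→φ3] = [80, 135]
r4 m[φ0→M] = [1305, 1250]
r4 m[φ0→S] = [10, 9]
r4 m[φ1→L] = [1202, 1353]
r4 m[φ1→S] = [624, 1224]
r4 m[φ2→N] = [720, 1128]
r4 m[φ2→L] = [344, 646]
r4 m[φ3→Q] = [780, 1775]
r4 m[φ3→S] = [48, 62]
r4 m[φ4→G] = [625, 365]
r4 m[φ4→N] = [2, 14]
r4 m[φ5→N] = [4, 5]
r4 m[φ6→L] = [6, 8]
r4 m[φ7→Q] = [2, 6]
r4 m[M→φ0] = [1, 1]
r4 m[G→φ4] = [1, 1]
r4 m[N→φ2] = [8, 70]
r4 m[N→φ4] = [2880, 5640]
r4 m[N→φ5] = [1440, 15792]
r4 m[Q→φ3] = [2, 6]
r4 m[Q→φ7] = [780, 1775]
r4 m[L→φ1] = [2064, 5168]
r4 m[L→φ2] = [7212, 10824]
r4 m[L→φ6] = [413488, 874038]
r4 m[S→φ0] = [29952, 75888]
r4 m[S→φ1] = [480, 558]
r4 m[S→φ3] = [6240, 11016]
r5 m[φ0→M] = [497232, 485280]
r5 m[φ0→S] = [10, 9]
r5 m[φ1→L] = [5748, 6462]
r5 m[φ1→S] = [25824, 58896]
r5 m[φ2→N] = [79344, 126264]
r5 m[φ2→L] = [344, 646]
r5 m[φ3→Q] = [62784, 142824]
r5 m[φ3→S] = [48, 62]
r5 m[φ4→G] = [53640, 31080]
r5 m[φ4→N] = [2, 14]
r5 m[φ5→N] = [4, 5]
r5 m[φ6→L] = [6, 8]
r5 m[φ7→Q] = [2, 6]
r5 m[M→φ0] = [1, 1]
r5 m[G→φ4] = [1, 1]
r5 m[N→φ2] = [8, 70]
r5 m[N→φ4] = [2880, 5640]
r5 m[N→φ5] = [1440, 15792]
r5 m[Q→φ3] = [2, 6]
r5 m[Q→φ7] = [780, 1775]
r5 m[L→φ1] = [2064, 5168]
r5 m[L→φ2] = [7212, 10824]
r5 m[L→φ6] = [413488, 874038]
r5 m[S→φ0] = [29952, 75888]
r5 m[S→φ1] = [480, 558]
r5 m[S→φ3] = [6240, 11016]
r6 m[φ0→M] = [497232, 485280]
r6 m[φ0→S] = [10, 9]
r6 m[φ1→L] = [5748, 6462]
r6 m[φ1→S] = [25824, 58896]
r6 m[φ2→N] = [79344, 126264]
r6 m[φ2→L] = [344, 646]
r6 m[φ3→Q] = [62784, 142824]
r6 m[φ3→S] = [48, 62]
r6 m[φ4→G] = [53640, 31080]
r6 m[φ4→N] = [2, 14]
r6 m[φ5→N] = [4, 5]
r6 m[φ6→L] = [6, 8]
r6 m[φ7→Q] = [2, 6]
r6 m[M→φ0] = [1, 1]
r6 m[G→φ4] = [1, 1]
r6 m[N→φ2] = [8, 70]
r6 m[N→φ4] = [317376, 631320]
r6 m[N→φ5] = [158688, 1767696]
r6 m[Q→φ3] = [2, 6]
r6 m[Q→φ7] = [62784, 142824]
r6 m[L→φ1] = [2064, 5168]
r6 m[L→φ2] = [34488, 51696]
r6 m[L→φ6] = [1977312, 4174452]
r6 m[S→φ0] = [1239552, 3651552]
r6 m[S→φ1] = [480, 558]
r6 m[S→φ3] = [258240, 530064]
r7 m[φ0→M] = [22110624, 23148864]
r7 m[φ0→S] = [10, 9]
r7 m[φ1→L] = [5748, 6462]
r7 m[φ1→S] = [25824, 58896]
r7 m[φ2→N] = [379296, 603216]
r7 m[φ2→L] = [344, 646]
r7 m[φ3→Q] = [2894976, 6578256]
r7 m[φ3→S] = [48, 62]
r7 m[φ4→G] = [5999256, 3473976]
r7 m[φ4→N] = [2, 14]
r7 m[φ5→N] = [4, 5]
r7 m[φ6→L] = [6, 8]
r7 m[φ7→Q] = [2, 6]
r7 m[M→φ0] = [1, 1]
r7 m[G→φ4] = [1, 1]
r7 m[N→φ2] = [8, 70]
r7 m[N→φ4] = [317376, 631320]
r7 m[N→φ5] = [158688, 1767696]
r7 m[Q→φ3] = [2, 6]
r7 m[Q→φ7] = [62784, 142824]
r7 m[L→φ1] = [2064, 5168]
r7 m[L→φ2] = [34488, 51696]
r7 m[L→φ6] = [1977312, 4174452]
r7 m[S→φ0] = [1239552, 3651552]
r7 m[S→φ1] = [480, 558]
r7 m[S→φ3] = [258240, 530064]
r8 m[φ0→M] = [22110624, 23148864]
r8 m[φ0→S] = [10, 9]
r8 m[φ1→L] = [5748, 6462]
r8 m[φ1→S] = [25824, 58896]
r8 m[φ2→N] = [379296, 603216]
r8 m[φ2→L] = [344, 646]
r8 m[φ3→Q] = [2894976, 6578256]
r8 m[φ3→S] = [48, 62]
r8 m[φ4→G] = [5999256, 3473976]
r8 m[φ4→N] = [2, 14]
r8 m[φ5→N] = [4, 5]
r8 m[φ6→L] = [6, 8]
r8 m[φ7→Q] = [2, 6]
r8 m[M→φ0] = [1, 1]
r8 m[G→φ4] = [1, 1]
r8 m[N→φ2] = [8, 70]
r8 m[N→φ4] = [1517184, 3016080]
r8 m[N→φ5] = [758592, 8445024]
r8 m[Q→φ3] = [2, 6]
r8 m[Q→φ7] = [2894976, 6578256]
r8 m[L→φ1] = [2064, 5168]
r8 m[L→φ2] = [34488, 51696]
r8 m[L→φ6] = [1977312, 4174452]
r8 m[S→φ0] = [1239552, 3651552]
r8 m[S→φ1] = [480, 558]
r8 m[S→φ3] = [258240, 530064]
r9 m[φ0→M] = [22110624, 23148864]
r9 m[φ0→S] = [10, 9]
r9 m[φ1→L] = [5748, 6462]
r9 m[φ1→S] = [25824, 58896]
r9 m[φ2→N] = [379296, 603216]
r9 m[φ2→L] = [344, 646]
r9 m[φ3→Q] = [2894976, 6578256]
r9 m[φ3→S] = [48, 62]
r9 m[φ4→G] = [28661904, 16597584]
r9 m[φ4→N] = [2, 14]
r9 m[φ5→N] = [4, 5]
r9 m[φ6→L] = [6, 8]
r9 m[φ7→Q] = [2, 6]
r9 m[M→φ0] = [1, 1]
r9 m[G→φ4] = [1, 1]
r9 m[N→φ2] = [8, 70]
r9 m[N→φ4] = [1517184, 3016080]
r9 m[N→φ5] = [758592, 8445024]
r9 m[Q→φ3] = [2, 6]
r9 m[Q→φ7] = [2894976, 6578256]
r9 m[L→φ1] = [2064, 5168]
r9 m[L→φ2] = [34488, 51696]
r9 m[L→φ6] = [1977312, 4174452]
r9 m[S→φ0] = [1239552, 3651552]
r9 m[S→φ1] = [480, 558]
r9 m[S→φ3] = [258240, 530064]
r10 m[φ0→M] = [22110624, 23148864]
r10 m[φ0→S] = [10, 9]
r10 m[φ1→L] = [5748, 6462]
r10 m[φ1→S] = [25824, 58896]
r10 m[φ2→N] = [379296, 603216]
r10 m[φ2→L] = [344, 646]
r10 m[φ3→Q] = [2894976, 6578256]
r10 m[φ3→S] = [48, 62]
r10 m[φ4→G] = [28661904, 16597584]
r10 m[φ4→N] = [2, 14]
r10 m[φ5→N] = [4, 5]
r10 m[φ6→L] = [6, 8]
r10 m[φ7→Q] = [2, 6]
r10 m[M→φ0] = [1, 1]
r10 m[G→φ4] = [1, 1]
r10 m[N→φ2] = [8, 70]
r10 m[N→φ4] = [1517184, 3016080]
r10 m[N→φ5] = [758592, 8445024]
r10 m[Q→φ3] = [2, 6]
r10 m[Q→φ7] = [2894976, 6578256]
r10 m[L→φ1] = [2064, 5168]
r10 m[L→φ2] = [34488, 51696]
r10 m[L→φ6] = [1977312, 4174452]
r10 m[S→φ0] = [1239552, 3651552]
r10 m[S→φ1] = [480, 558]
r10 m[S→φ3] = [258240, 530064]
fixed point reached at round 10
b[N] = ⊗ incoming = [3034368, 42225120]

b[N] = [3034368, 42225120]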